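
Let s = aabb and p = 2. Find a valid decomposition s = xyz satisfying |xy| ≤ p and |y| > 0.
x = '', y = 'aa', z = 'bb'

For s = aabb and p = 2, one valid decomposition is:
- x = '' (length 0)
- y = 'aa' (length 2)
- z = 'bb' (length 2)

Verification:
- xyz = '' + 'aa' + 'bb' = aabb ✓
- |xy| = 2 ≤ 2 ✓
- |y| = 2 > 0 ✓

All pumping lemma constraints are satisfied.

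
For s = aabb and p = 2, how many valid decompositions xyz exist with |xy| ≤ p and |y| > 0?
3

For s = 'aabb' with pumping length p = 2:

Constraints: |xy| ≤ 2, |y| > 0

Valid decompositions (|xy| ≤ p, |y| ≥ 1):
  • x='', y='a', z='abb'
  • x='a', y='a', z='bb'
  • x='', y='aa', z='bb'

Total count: 3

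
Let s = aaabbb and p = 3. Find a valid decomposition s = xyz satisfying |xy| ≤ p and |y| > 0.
x = 'a', y = 'a', z = 'abbb'

For s = aaabbb and p = 3, one valid decomposition is:
- x = 'a' (length 1)
- y = 'a' (length 1)
- z = 'abbb' (length 4)

Verification:
- xyz = 'a' + 'a' + 'abbb' = aaabbb ✓
- |xy| = 2 ≤ 3 ✓
- |y| = 1 > 0 ✓

All pumping lemma constraints are satisfied.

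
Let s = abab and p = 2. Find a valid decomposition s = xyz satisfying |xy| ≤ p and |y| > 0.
x = 'a', y = 'b', z = 'ab'

For s = abab and p = 2, one valid decomposition is:
- x = 'a' (length 1)
- y = 'b' (length 1)
- z = 'ab' (length 2)

Verification:
- xyz = 'a' + 'b' + 'ab' = abab ✓
- |xy| = 2 ≤ 2 ✓
- |y| = 1 > 0 ✓

All pumping lemma constraints are satisfied.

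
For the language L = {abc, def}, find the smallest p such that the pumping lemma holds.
p = 4

For a finite language L, the pumping lemma holds vacuously if p > max|s| for s ∈ L.

The longest string in L = {abc, def} has length 3.
If p = 4, then no string s ∈ L has |s| ≥ p, so the condition is vacuously true.

The minimum pumping length is p = 4.

Why no smaller p works: for any p ≤ 3, the longest string s ∈ L has |s| = 3 ≥ p, so it would
have to be pumpable; but pumping up (i = 2, 3, ...) produces ever longer strings, which cannot all lie in the
finite language L. So the pumping property fails for every p ≤ 3.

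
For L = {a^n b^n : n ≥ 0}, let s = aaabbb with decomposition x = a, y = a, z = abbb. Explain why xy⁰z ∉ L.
xy⁰z = aabbb ∉ L

Pumping with i = 0 replaces y = a by y⁰ = ε:
- Original: s = xyz = aaabbb; aaabbb = a^3 b^3 has equal counts (3 = 3), so it is in L
- Pumped: xy⁰z = a · ε · abbb = aabbb
- aabbb has 2 a's and 3 b's; 2 ≠ 3, so it is not in L

The pumping lemma would require xy⁰z ∈ L, so this decomposition yields a contradiction.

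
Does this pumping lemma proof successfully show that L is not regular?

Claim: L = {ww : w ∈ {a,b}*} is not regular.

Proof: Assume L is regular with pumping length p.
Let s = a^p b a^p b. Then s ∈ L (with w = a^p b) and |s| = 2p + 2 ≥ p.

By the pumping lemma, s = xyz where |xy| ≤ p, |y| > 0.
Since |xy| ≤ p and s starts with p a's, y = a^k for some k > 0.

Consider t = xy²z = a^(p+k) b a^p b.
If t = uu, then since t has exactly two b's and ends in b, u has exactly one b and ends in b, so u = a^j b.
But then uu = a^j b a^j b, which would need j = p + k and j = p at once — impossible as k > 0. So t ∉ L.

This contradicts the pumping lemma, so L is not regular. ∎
The proof is correct.

This proof is valid because:
1. s = a^p b a^p b is in L and is chosen in terms of p, so |s| ≥ p holds for every p
2. The decomposition analysis is correct: |xy| ≤ p forces y to lie inside the leading a's
3. The contradiction is valid: the argument shows a^(p+k) b a^p b cannot be split into two equal halves
4. The conclusion follows logically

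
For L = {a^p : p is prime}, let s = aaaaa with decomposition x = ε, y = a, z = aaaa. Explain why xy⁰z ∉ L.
xy⁰z = aaaa ∉ L

Pumping with i = 0 replaces y = a by y⁰ = ε:
- Original: s = xyz = aaaaa; aaaaa has length 5, which is prime, so it is in L
- Pumped: xy⁰z = ε · ε · aaaa = aaaa
- aaaa has length 4 = 2 × 2, which is not prime, so it is not in L

The pumping lemma would require xy⁰z ∈ L, so this decomposition yields a contradiction.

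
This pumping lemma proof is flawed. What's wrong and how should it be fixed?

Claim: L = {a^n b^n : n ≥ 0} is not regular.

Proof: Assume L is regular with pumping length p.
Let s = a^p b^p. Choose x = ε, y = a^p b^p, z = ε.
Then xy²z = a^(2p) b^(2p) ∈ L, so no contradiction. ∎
Error: The decomposition violates |xy| ≤ p. With y = a^p b^p, |xy| = |y| = 2p > p. (The proof also miscomputes xy²z, which would be a^p b^p a^p b^p rather than a^(2p) b^(2p), and it wrongly treats one harmless decomposition as settling the matter — the prover does not get to choose the decomposition.)

Correction: The pumping lemma requires |xy| ≤ p, and the argument must handle every decomposition satisfying |xy| ≤ p, |y| ≥ 1. Since s starts with p a's, any such y consists only of a's, say y = a^k with k ≥ 1. Then xy²z = a^(p+k) b^p has unequal numbers of a's and b's, so xy²z ∉ L — the required contradiction.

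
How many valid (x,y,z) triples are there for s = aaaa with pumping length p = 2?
3

For s = 'aaaa' with pumping length p = 2:

Constraints: |xy| ≤ 2, |y| > 0

Valid decompositions (|xy| ≤ p, |y| ≥ 1):
  • x='', y='a', z='aaa'
  • x='a', y='a', z='aa'
  • x='', y='aa', z='aa'

Total count: 3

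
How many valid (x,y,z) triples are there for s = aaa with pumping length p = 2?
3

For s = 'aaa' with pumping length p = 2:

Constraints: |xy| ≤ 2, |y| > 0

Valid decompositions (|xy| ≤ p, |y| ≥ 1):
  • x='', y='a', z='aa'
  • x='a', y='a', z='a'
  • x='', y='aa', z='a'

Total count: 3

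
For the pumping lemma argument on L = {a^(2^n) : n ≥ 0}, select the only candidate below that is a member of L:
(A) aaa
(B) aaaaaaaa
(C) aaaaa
(B) aaaaaaaa

The pumping lemma is applied to a string s that lies in L, so first check membership of each option:
- (A) aaa has length 3, strictly between 2^1 = 2 and 2^2 = 4, so it is not in L ✗
- (B) aaaaaaaa has length 8 = 2^3, so it is in L ✓
- (C) aaaaa has length 5, strictly between 2^2 = 4 and 2^3 = 8, so it is not in L ✗

Only (B) aaaaaaaa is in L, so it is the only candidate that could play the role of s.
(In a complete proof one picks s in terms of the pumping length p so that |s| ≥ p is guaranteed; a fixed string like aaaaaaaa illustrates the shape of such an s.)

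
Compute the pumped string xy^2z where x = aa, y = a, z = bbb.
aaaabbb

Given x = 'aa', y = 'a', z = 'bbb' and i = 2:

xy^2z = x + y·y·...·y (2 times) + z
       = 'aa' + 'a'^2 + 'bbb'
       = 'aa' + 'aa' + 'bbb'
       = 'aaaabbb'

The pumped string is 'aaaabbb' with length 7.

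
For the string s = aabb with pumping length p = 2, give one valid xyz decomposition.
x = 'a', y = 'a', z = 'bb'

For s = aabb and p = 2, one valid decomposition is:
- x = 'a' (length 1)
- y = 'a' (length 1)
- z = 'bb' (length 2)

Verification:
- xyz = 'a' + 'a' + 'bb' = aabb ✓
- |xy| = 2 ≤ 2 ✓
- |y| = 1 > 0 ✓

All pumping lemma constraints are satisfied.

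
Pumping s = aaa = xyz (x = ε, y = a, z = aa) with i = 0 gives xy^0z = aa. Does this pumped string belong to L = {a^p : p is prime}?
Yes

xy⁰z = ε · ε · aa = aa.
aa has length 2, which is prime, so it is in L.
(A single pumped string landing in L is not a contradiction by itself; a non-regularity proof needs some i for which xy^i z ∉ L, for every admissible decomposition.)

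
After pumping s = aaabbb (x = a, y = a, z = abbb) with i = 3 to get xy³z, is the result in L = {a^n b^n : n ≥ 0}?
No

xy³z = a · aaa · abbb = aaaaabbb.
aaaaabbb has 5 a's and 3 b's; 5 ≠ 3, so it is not in L.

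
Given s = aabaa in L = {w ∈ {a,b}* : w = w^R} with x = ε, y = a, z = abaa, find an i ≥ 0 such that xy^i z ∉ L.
i = 2

xy²z = ε · aa · abaa = aaabaa; aaabaa reversed is aabaaa ≠ aaabaa, so it is not a palindrome and is not in L.
(Other choices also work, e.g. i = 0, 3; only i = 1 is guaranteed to stay in L since xy¹z = s.)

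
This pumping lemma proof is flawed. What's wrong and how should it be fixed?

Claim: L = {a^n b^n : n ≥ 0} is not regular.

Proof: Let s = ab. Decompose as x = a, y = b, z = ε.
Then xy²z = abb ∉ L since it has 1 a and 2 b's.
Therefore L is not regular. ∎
Error: The string s = ab might be shorter than the pumping length p.

Correction: Choose s = a^p b^p to ensure |s| ≥ p. Also, the decomposition is wrong: with |xy| ≤ p, y cannot include b's when s starts with p a's.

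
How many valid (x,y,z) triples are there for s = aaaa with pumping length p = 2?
3

For s = 'aaaa' with pumping length p = 2:

Constraints: |xy| ≤ 2, |y| > 0

Valid decompositions (|xy| ≤ p, |y| ≥ 1):
  • x='', y='a', z='aaa'
  • x='a', y='a', z='aa'
  • x='', y='aa', z='aa'

Total count: 3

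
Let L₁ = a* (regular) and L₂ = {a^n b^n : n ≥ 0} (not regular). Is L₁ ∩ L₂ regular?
Yes — L₁ ∩ L₂ is regular.

A string of a* contains no b's, and the only string of {a^n b^n} with no b's is ε (n = 0). So L₁ ∩ L₂ = {ε}, a finite language, which is regular.

Note that the bare facts "L₁ regular, L₂ non-regular" do not settle the question by themselves: the closure of regular languages under ∪, ∩, complement and difference applies only when BOTH operands are regular. With a non-regular operand the result can come out regular or non-regular depending on the specific languages, so one has to work out L₁ ∩ L₂ for this particular pair, as above.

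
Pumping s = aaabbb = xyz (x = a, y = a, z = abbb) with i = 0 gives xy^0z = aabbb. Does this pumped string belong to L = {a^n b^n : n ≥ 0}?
No

xy⁰z = a · ε · abbb = aabbb.
aabbb has 2 a's and 3 b's; 2 ≠ 3, so it is not in L.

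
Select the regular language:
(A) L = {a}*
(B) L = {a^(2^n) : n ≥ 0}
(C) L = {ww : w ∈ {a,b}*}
(A) {a}*

(A) L = {a}* is regular.

This can be recognized by a finite automaton (DFA/NFA).
Regular expressions like {a}* define regular languages.

The other choices are not regular:
- {a^(2^n) : n ≥ 0}: After pumping, length is no longer a power of 2
- {ww : w ∈ {a,b}*}: After pumping, the two halves no longer match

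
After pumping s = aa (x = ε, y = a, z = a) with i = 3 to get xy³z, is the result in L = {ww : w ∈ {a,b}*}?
Yes

xy³z = ε · aaa · a = aaaa.
aaaa splits into halves aa · aa, which are equal, so it is in L (w = aa).
(A single pumped string landing in L is not a contradiction by itself; a non-regularity proof needs some i for which xy^i z ∉ L, for every admissible decomposition.)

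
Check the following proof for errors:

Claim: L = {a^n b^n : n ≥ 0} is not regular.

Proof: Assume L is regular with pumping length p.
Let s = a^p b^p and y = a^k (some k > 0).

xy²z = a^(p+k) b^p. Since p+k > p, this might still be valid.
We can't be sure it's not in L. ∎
The proof is INCORRECT.

Error: The conclusion is wrong.
xy²z = a^(p+k) b^p is definitely NOT in L because the number of a's (p+k) ≠ number of b's (p).
The proof incorrectly doubts what is actually a valid contradiction.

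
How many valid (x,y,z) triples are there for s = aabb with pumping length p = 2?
3

For s = 'aabb' with pumping length p = 2:

Constraints: |xy| ≤ 2, |y| > 0

Valid decompositions (|xy| ≤ p, |y| ≥ 1):
  • x='', y='a', z='abb'
  • x='a', y='a', z='bb'
  • x='', y='aa', z='bb'

Total count: 3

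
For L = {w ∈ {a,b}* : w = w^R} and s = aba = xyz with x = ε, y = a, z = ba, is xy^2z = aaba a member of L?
No

xy²z = ε · aa · ba = aaba.
aaba reversed is abaa ≠ aaba, so it is not a palindrome and is not in L.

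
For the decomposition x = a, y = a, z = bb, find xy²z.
aaabb

Given x = 'a', y = 'a', z = 'bb' and i = 2:

xy^2z = x + y·y·...·y (2 times) + z
       = 'a' + 'a'^2 + 'bb'
       = 'a' + 'aa' + 'bb'
       = 'aaabb'

The pumped string is 'aaabb' with length 5.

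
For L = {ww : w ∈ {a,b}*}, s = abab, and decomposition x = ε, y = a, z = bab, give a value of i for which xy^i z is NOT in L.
i = 0

xy⁰z = ε · ε · bab = bab; bab has odd length 3, so it cannot be written as ww and is not in L.
(Other choices also work, e.g. i = 2, 3; only i = 1 is guaranteed to stay in L since xy¹z = s.)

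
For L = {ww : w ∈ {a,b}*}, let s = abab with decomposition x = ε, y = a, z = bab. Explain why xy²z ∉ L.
xy²z = aabab ∉ L

Pumping with i = 2 replaces y = a by y² = aa:
- Original: s = xyz = abab; abab splits into halves ab · ab, which are equal, so it is in L (w = ab)
- Pumped: xy²z = ε · aa · bab = aabab
- aabab has odd length 5, so it cannot be written as ww and is not in L

The pumping lemma would require xy²z ∈ L, so this decomposition yields a contradiction.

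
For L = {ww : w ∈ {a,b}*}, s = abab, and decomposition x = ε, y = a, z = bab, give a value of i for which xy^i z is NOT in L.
i = 0

xy⁰z = ε · ε · bab = bab; bab has odd length 3, so it cannot be written as ww and is not in L.
(Other choices also work, e.g. i = 2, 3; only i = 1 is guaranteed to stay in L since xy¹z = s.)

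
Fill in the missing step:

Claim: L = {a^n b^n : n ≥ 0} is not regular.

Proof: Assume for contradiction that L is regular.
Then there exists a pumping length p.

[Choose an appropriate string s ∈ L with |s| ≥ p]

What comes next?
s = a^p b^p

This string is in L (has equal a's and b's) and has length 2p ≥ p.
Any decomposition xyz with |xy| ≤ p means y consists only of a's,
so pumping will unbalance the counts.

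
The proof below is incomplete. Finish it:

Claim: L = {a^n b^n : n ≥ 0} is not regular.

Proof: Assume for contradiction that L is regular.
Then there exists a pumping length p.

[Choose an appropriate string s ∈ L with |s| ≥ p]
s = a^p b^p

This string is in L (has equal a's and b's) and has length 2p ≥ p.
Any decomposition xyz with |xy| ≤ p means y consists only of a's,
so pumping will unbalance the counts.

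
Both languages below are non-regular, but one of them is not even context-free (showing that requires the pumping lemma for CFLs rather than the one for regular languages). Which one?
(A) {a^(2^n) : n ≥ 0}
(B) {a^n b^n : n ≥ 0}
(A) {a^(2^n) : n ≥ 0}

(A) {a^(2^n) : n ≥ 0} requires the CFL pumping lemma.

- {a^n b^n : n ≥ 0} is context-free (but not regular)
  • Can be shown non-regular with the regular pumping lemma
  • After pumping, the number of a's and b's become unequal

- {a^(2^n) : n ≥ 0} is NOT context-free
  • Requires the CFL pumping lemma to prove
  • Gaps between powers of 2 grow exponentially

The CFL pumping lemma is "stronger" in that it can prove non-membership
in the larger class of context-free languages.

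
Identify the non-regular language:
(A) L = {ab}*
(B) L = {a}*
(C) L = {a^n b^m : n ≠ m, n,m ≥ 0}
(C) {a^n b^m : n ≠ m, n,m ≥ 0}

(C) L = {a^n b^m : n ≠ m, n,m ≥ 0} is NOT regular.

The pumping lemma can be used to prove this:
After pumping a's, we can make n = m

The other languages are regular because they can be recognized by finite automata.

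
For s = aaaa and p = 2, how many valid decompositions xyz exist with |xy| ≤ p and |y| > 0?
3

For s = 'aaaa' with pumping length p = 2:

Constraints: |xy| ≤ 2, |y| > 0

Valid decompositions (|xy| ≤ p, |y| ≥ 1):
  • x='', y='a', z='aaa'
  • x='a', y='a', z='aa'
  • x='', y='aa', z='aa'

Total count: 3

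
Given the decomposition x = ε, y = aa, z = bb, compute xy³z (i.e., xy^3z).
aaaaaabb

Given x = '', y = 'aa', z = 'bb' and i = 3:

xy^3z = x + y·y·...·y (3 times) + z
       = '' + 'aa'^3 + 'bb'
       = '' + 'aaaaaa' + 'bb'
       = 'aaaaaabb'

The pumped string is 'aaaaaabb' with length 8.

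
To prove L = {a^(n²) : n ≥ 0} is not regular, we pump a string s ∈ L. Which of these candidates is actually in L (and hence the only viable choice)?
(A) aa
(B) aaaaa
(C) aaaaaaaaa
(C) aaaaaaaaa

The pumping lemma is applied to a string s that lies in L, so first check membership of each option:
- (A) aa has length 2, strictly between 1² = 1 and 2² = 4, so it is not in L ✗
- (B) aaaaa has length 5, strictly between 2² = 4 and 3² = 9, so it is not in L ✗
- (C) aaaaaaaaa has length 9 = 3², a perfect square, so it is in L ✓

Only (C) aaaaaaaaa is in L, so it is the only candidate that could play the role of s.
(In a complete proof one picks s in terms of the pumping length p so that |s| ≥ p is guaranteed; a fixed string like aaaaaaaaa illustrates the shape of such an s.)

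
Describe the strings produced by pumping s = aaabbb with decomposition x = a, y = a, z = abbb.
{xy^i z : i ≥ 0} = {a^(2+i) b^3 : i ≥ 0} = {aabbb, aaabbb, aaaabbb, ...}

With x = a, y = a, z = abbb: Starting with aaabbb and pumping the second 'a', we get strings with 2+i a's followed by 3 b's for i = 0, 1, 2, ...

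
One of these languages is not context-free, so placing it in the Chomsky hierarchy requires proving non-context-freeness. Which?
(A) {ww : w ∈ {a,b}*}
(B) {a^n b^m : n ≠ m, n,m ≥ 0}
(A) {ww : w ∈ {a,b}*}

(A) {ww : w ∈ {a,b}*} requires the CFL pumping lemma.

- {a^n b^m : n ≠ m, n,m ≥ 0} is context-free (but not regular)
  • Can be shown non-regular with the regular pumping lemma
  • After pumping a's, we can make n = m

- {ww : w ∈ {a,b}*} is NOT context-free
  • Requires the CFL pumping lemma to prove
  • Cannot verify equality of two arbitrary substrings

The CFL pumping lemma is "stronger" in that it can prove non-membership
in the larger class of context-free languages.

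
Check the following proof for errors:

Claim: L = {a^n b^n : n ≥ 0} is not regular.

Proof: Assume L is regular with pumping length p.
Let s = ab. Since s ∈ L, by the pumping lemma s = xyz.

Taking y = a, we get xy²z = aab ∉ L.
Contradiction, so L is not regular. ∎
The proof is INCORRECT.

Error: The string s = ab may be shorter than p.
The pumping lemma only applies to strings with |s| ≥ p, and p is not under our control.
We must choose s in terms of p, e.g. s = a^p b^p, to ensure |s| ≥ p.
(The proof also fixes one particular y; a valid argument must handle every decomposition with |xy| ≤ p and |y| ≥ 1 — for s = a^p b^p this forces y = a^k, and then xy²z = a^(p+k) b^p ∉ L.)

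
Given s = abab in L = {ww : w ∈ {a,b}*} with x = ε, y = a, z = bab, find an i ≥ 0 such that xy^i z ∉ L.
i = 0

xy⁰z = ε · ε · bab = bab; bab has odd length 3, so it cannot be written as ww and is not in L.
(Other choices also work, e.g. i = 2, 3; only i = 1 is guaranteed to stay in L since xy¹z = s.)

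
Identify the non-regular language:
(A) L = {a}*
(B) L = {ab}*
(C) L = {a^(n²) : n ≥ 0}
(C) {a^(n²) : n ≥ 0}

(C) L = {a^(n²) : n ≥ 0} is NOT regular.

The pumping lemma can be used to prove this:
After pumping, length is no longer a perfect square

The other languages are regular because they can be recognized by finite automata.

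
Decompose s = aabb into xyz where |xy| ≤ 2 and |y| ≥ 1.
x = 'a', y = 'a', z = 'bb'

For s = aabb and p = 2, one valid decomposition is:
- x = 'a' (length 1)
- y = 'a' (length 1)
- z = 'bb' (length 2)

Verification:
- xyz = 'a' + 'a' + 'bb' = aabb ✓
- |xy| = 2 ≤ 2 ✓
- |y| = 1 > 0 ✓

All pumping lemma constraints are satisfied.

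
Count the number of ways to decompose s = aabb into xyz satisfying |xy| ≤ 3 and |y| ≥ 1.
6

For s = 'aabb' with pumping length p = 3:

Constraints: |xy| ≤ 3, |y| > 0

Valid decompositions (|xy| ≤ p, |y| ≥ 1):
  • x='', y='a', z='abb'
  • x='a', y='a', z='bb'
  • x='', y='aa', z='bb'
  • x='aa', y='b', z='b'
  • x='a', y='ab', z='b'
  • x='', y='aab', z='b'

Total count: 6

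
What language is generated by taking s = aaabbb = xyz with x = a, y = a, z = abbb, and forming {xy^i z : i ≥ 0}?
{xy^i z : i ≥ 0} = {a^(2+i) b^3 : i ≥ 0} = {aabbb, aaabbb, aaaabbb, ...}

With x = a, y = a, z = abbb: Starting with aaabbb and pumping the second 'a', we get strings with 2+i a's followed by 3 b's for i = 0, 1, 2, ...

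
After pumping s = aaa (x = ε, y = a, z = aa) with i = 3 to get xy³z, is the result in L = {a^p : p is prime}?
Yes

xy³z = ε · aaa · aa = aaaaa.
aaaaa has length 5, which is prime, so it is in L.
(A single pumped string landing in L is not a contradiction by itself; a non-regularity proof needs some i for which xy^i z ∉ L, for every admissible decomposition.)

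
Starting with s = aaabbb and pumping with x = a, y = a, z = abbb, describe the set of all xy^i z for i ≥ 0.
{xy^i z : i ≥ 0} = {a^(2+i) b^3 : i ≥ 0} = {aabbb, aaabbb, aaaabbb, ...}

With x = a, y = a, z = abbb: Starting with aaabbb and pumping the second 'a', we get strings with 2+i a's followed by 3 b's for i = 0, 1, 2, ...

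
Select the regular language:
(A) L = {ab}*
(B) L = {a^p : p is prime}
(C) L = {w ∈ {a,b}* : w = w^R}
(A) {ab}*

(A) L = {ab}* is regular.

This can be recognized by a finite automaton (DFA/NFA).
Regular expressions like {ab}* define regular languages.

The other choices are not regular:
- {a^p : p is prime}: After pumping, the length becomes composite
- {w ∈ {a,b}* : w = w^R}: After pumping, the string is no longer symmetric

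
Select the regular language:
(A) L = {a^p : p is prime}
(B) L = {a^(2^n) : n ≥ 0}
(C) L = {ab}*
(C) {ab}*

(C) L = {ab}* is regular.

This can be recognized by a finite automaton (DFA/NFA).
Regular expressions like {ab}* define regular languages.

The other choices are not regular:
- {a^p : p is prime}: After pumping, the length becomes composite
- {a^(2^n) : n ≥ 0}: After pumping, length is no longer a power of 2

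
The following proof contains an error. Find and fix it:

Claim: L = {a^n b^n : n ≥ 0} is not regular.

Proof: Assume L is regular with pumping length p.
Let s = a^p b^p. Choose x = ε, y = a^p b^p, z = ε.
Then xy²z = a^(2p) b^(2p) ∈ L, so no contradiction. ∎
Error: The decomposition violates |xy| ≤ p. With y = a^p b^p, |xy| = |y| = 2p > p. (The proof also miscomputes xy²z, which would be a^p b^p a^p b^p rather than a^(2p) b^(2p), and it wrongly treats one harmless decomposition as settling the matter — the prover does not get to choose the decomposition.)

Correction: The pumping lemma requires |xy| ≤ p, and the argument must handle every decomposition satisfying |xy| ≤ p, |y| ≥ 1. Since s starts with p a's, any such y consists only of a's, say y = a^k with k ≥ 1. Then xy²z = a^(p+k) b^p has unequal numbers of a's and b's, so xy²z ∉ L — the required contradiction.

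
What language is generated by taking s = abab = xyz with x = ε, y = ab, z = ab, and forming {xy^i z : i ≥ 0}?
{xy^i z : i ≥ 0} = {(ab)^(i+1) : i ≥ 0} = {ab, abab, ababab, ...}

With x = ε, y = ab, z = ab: Pumping 'ab' gives strings of alternating a's and b's.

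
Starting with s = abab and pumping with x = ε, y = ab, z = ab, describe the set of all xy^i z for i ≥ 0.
{xy^i z : i ≥ 0} = {(ab)^(i+1) : i ≥ 0} = {ab, abab, ababab, ...}

With x = ε, y = ab, z = ab: Pumping 'ab' gives strings of alternating a's and b's.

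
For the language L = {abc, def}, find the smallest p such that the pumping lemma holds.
p = 4

For a finite language L, the pumping lemma holds vacuously if p > max|s| for s ∈ L.

The longest string in L = {abc, def} has length 3.
If p = 4, then no string s ∈ L has |s| ≥ p, so the condition is vacuously true.

The minimum pumping length is p = 4.

Why no smaller p works: for any p ≤ 3, the longest string s ∈ L has |s| = 3 ≥ p, so it would
have to be pumpable; but pumping up (i = 2, 3, ...) produces ever longer strings, which cannot all lie in the
finite language L. So the pumping property fails for every p ≤ 3.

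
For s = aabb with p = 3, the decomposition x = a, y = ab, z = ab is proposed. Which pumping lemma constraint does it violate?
Violated: xyz = s

The decomposition x = a, y = ab, z = ab for s = aabb with p = 3
violates the constraint: xyz = s

xyz = 'a' + 'ab' + 'ab' = 'aabab' ≠ 'aabb' = s. The decomposition doesn't reconstruct s.

Pumping lemma constraints:
1. xyz = s (decomposition is valid)
2. |xy| ≤ p
3. |y| > 0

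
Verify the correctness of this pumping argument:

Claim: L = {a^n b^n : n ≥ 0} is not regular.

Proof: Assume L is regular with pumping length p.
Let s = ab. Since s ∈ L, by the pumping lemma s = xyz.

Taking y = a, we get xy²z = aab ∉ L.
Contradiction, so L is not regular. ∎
The proof is INCORRECT.

Error: The string s = ab may be shorter than p.
The pumping lemma only applies to strings with |s| ≥ p, and p is not under our control.
We must choose s in terms of p, e.g. s = a^p b^p, to ensure |s| ≥ p.
(The proof also fixes one particular y; a valid argument must handle every decomposition with |xy| ≤ p and |y| ≥ 1 — for s = a^p b^p this forces y = a^k, and then xy²z = a^(p+k) b^p ∉ L.)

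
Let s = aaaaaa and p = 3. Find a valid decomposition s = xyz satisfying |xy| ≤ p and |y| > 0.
x = 'a', y = 'a', z = 'aaaa'

For s = aaaaaa and p = 3, one valid decomposition is:
- x = 'a' (length 1)
- y = 'a' (length 1)
- z = 'aaaa' (length 4)

Verification:
- xyz = 'a' + 'a' + 'aaaa' = aaaaaa ✓
- |xy| = 2 ≤ 3 ✓
- |y| = 1 > 0 ✓

All pumping lemma constraints are satisfied.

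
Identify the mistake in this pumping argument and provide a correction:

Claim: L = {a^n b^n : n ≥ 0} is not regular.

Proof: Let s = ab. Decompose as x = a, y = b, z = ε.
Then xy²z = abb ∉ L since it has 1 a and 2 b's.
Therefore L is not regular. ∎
Error: The string s = ab might be shorter than the pumping length p.

Correction: Choose s = a^p b^p to ensure |s| ≥ p. Also, the decomposition is wrong: with |xy| ≤ p, y cannot include b's when s starts with p a's.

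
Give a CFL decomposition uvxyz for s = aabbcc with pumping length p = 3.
u='aa', v='b', x='b', y='c', z='c'

For s = aabbcc with pumping length p = 3:

One valid decomposition:
- u = 'aa'
- v = 'b'
- x = 'b'
- y = 'c'
- z = 'c'

Verification:
- uvxyz = 'aa' + 'b' + 'b' + 'c' + 'c' = aabbcc ✓
- |vxy| = |'bbc'| = 3 ≤ 3 ✓
- |vy| = |'bc'| = 2 > 0 ✓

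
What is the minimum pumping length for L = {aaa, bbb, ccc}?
p = 4

For a finite language L, the pumping lemma holds vacuously if p > max|s| for s ∈ L.

The longest string in L = {aaa, bbb, ccc} has length 3.
If p = 4, then no string s ∈ L has |s| ≥ p, so the condition is vacuously true.

The minimum pumping length is p = 4.

Why no smaller p works: for any p ≤ 3, the longest string s ∈ L has |s| = 3 ≥ p, so it would
have to be pumpable; but pumping up (i = 2, 3, ...) produces ever longer strings, which cannot all lie in the
finite language L. So the pumping property fails for every p ≤ 3.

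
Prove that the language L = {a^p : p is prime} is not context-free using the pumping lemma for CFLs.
Assume for contradiction that L is context-free, and let p ≥ 1 be the pumping length given by the pumping lemma for CFLs.
Choose a prime q with q ≥ p and let s = a^q. Then s ∈ L and |s| = q ≥ p.
By the CFL pumping lemma, s = uvxyz for some u, v, x, y, z with |vxy| ≤ p, |vy| ≥ 1, and uv^i xy^i z ∈ L for every i ≥ 0.
All symbols are a's, so only lengths matter: let k = |vy|, with 1 ≤ k ≤ p. Then |uv^i xy^i z| = q + (i − 1)k.

Take i = q + 1: the length is q + qk = q(k + 1).
Both factors satisfy q ≥ 2 and k + 1 ≥ 2, so q(k + 1) is composite and uv^(q+1) xy^(q+1) z ∉ L.

This contradicts the CFL pumping lemma, which requires uv^i xy^i z ∈ L for all i ≥ 0.
Hence L = {a^p : p is prime} is not context-free. ∎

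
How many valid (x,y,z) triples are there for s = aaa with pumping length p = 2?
3

For s = 'aaa' with pumping length p = 2:

Constraints: |xy| ≤ 2, |y| > 0

Valid decompositions (|xy| ≤ p, |y| ≥ 1):
  • x='', y='a', z='aa'
  • x='a', y='a', z='a'
  • x='', y='aa', z='a'

Total count: 3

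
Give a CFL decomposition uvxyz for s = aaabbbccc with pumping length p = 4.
u='aa', v='a', x='bb', y='b', z='ccc'

For s = aaabbbccc with pumping length p = 4:

One valid decomposition:
- u = 'aa'
- v = 'a'
- x = 'bb'
- y = 'b'
- z = 'ccc'

Verification:
- uvxyz = 'aa' + 'a' + 'bb' + 'b' + 'ccc' = aaabbbccc ✓
- |vxy| = |'abbb'| = 4 ≤ 4 ✓
- |vy| = |'ab'| = 2 > 0 ✓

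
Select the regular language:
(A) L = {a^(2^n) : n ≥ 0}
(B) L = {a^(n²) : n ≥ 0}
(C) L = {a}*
(C) {a}*

(C) L = {a}* is regular.

This can be recognized by a finite automaton (DFA/NFA).
Regular expressions like {a}* define regular languages.

The other choices are not regular:
- {a^(2^n) : n ≥ 0}: After pumping, length is no longer a power of 2
- {a^(n²) : n ≥ 0}: After pumping, length is no longer a perfect square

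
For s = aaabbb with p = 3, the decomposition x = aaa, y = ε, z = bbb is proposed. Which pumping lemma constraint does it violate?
Violated: |y| > 0

The decomposition x = aaa, y = ε, z = bbb for s = aaabbb with p = 3
violates the constraint: |y| > 0

|y| = 0, but the pumping lemma requires |y| > 0 (y must be non-empty).

Pumping lemma constraints:
1. xyz = s (decomposition is valid)
2. |xy| ≤ p
3. |y| > 0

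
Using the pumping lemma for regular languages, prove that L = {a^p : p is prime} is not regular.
Assume for contradiction that L is regular, and let p ≥ 1 be the pumping length given by the pumping lemma.
Choose a prime q with q ≥ p (one exists because there are infinitely many primes) and let s = a^q. Then s ∈ L and |s| = q ≥ p.
By the pumping lemma, s = xyz for some x, y, z with |xy| ≤ p, |y| ≥ 1, and xy^i z ∈ L for every i ≥ 0.
Here y = a^k for some k with 1 ≤ k ≤ p, and xy^i z = a^(q + (i − 1)k) for every i ≥ 0.

Take i = q + 1: |xy^(q+1) z| = q + qk = q(k + 1).
Both factors satisfy q ≥ 2 and k + 1 ≥ 2, so q(k + 1) is composite, and xy^(q+1) z ∉ L.

This contradicts the pumping lemma, which requires xy^i z ∈ L for all i ≥ 0.
Hence L = {a^p : p is prime} is not regular. ∎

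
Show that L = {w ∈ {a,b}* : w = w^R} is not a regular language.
Assume for contradiction that L is regular, and let p ≥ 1 be the pumping length given by the pumping lemma.
Choose s = a^p b a^p. Then s ∈ L (it reads the same in both directions) and |s| = 2p + 1 ≥ p.
By the pumping lemma, s = xyz for some x, y, z with |xy| ≤ p, |y| ≥ 1, and xy^i z ∈ L for every i ≥ 0.
Since |xy| ≤ p and the first p symbols of s are all a's, y = a^k for some k with 1 ≤ k ≤ p.

Take i = 2: xy²z = a^(p + k) b a^p.
Its reversal is a^p b a^(p + k). These differ because the block of a's before the unique b has length p + k in one and p in the other, and p + k ≠ p since k ≥ 1. So xy²z is not a palindrome, i.e. xy²z ∉ L.

This contradicts the pumping lemma, which requires xy^i z ∈ L for all i ≥ 0.
Hence L = {w ∈ {a,b}* : w = w^R} is not regular. ∎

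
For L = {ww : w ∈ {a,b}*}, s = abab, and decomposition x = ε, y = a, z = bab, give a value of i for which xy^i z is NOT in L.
i = 0

xy⁰z = ε · ε · bab = bab; bab has odd length 3, so it cannot be written as ww and is not in L.
(Other choices also work, e.g. i = 2, 3; only i = 1 is guaranteed to stay in L since xy¹z = s.)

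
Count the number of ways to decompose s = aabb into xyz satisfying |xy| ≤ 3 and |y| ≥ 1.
6

For s = 'aabb' with pumping length p = 3:

Constraints: |xy| ≤ 3, |y| > 0

Valid decompositions (|xy| ≤ p, |y| ≥ 1):
  • x='', y='a', z='abb'
  • x='a', y='a', z='bb'
  • x='', y='aa', z='bb'
  • x='aa', y='b', z='b'
  • x='a', y='ab', z='b'
  • x='', y='aab', z='b'

Total count: 6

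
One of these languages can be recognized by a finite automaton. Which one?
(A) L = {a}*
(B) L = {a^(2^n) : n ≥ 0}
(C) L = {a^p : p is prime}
(A) {a}*

(A) L = {a}* is regular.

This can be recognized by a finite automaton (DFA/NFA).
Regular expressions like {a}* define regular languages.

The other choices are not regular:
- {a^p : p is prime}: After pumping, the length becomes composite
- {a^(2^n) : n ≥ 0}: After pumping, length is no longer a power of 2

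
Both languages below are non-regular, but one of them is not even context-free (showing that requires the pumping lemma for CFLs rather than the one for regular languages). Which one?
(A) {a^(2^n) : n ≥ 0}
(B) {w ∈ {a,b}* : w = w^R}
(A) {a^(2^n) : n ≥ 0}

(A) {a^(2^n) : n ≥ 0} requires the CFL pumping lemma.

- {w ∈ {a,b}* : w = w^R} is context-free (but not regular)
  • Can be shown non-regular with the regular pumping lemma
  • After pumping, the string is no longer symmetric

- {a^(2^n) : n ≥ 0} is NOT context-free
  • Requires the CFL pumping lemma to prove
  • Gaps between powers of 2 grow exponentially

The CFL pumping lemma is "stronger" in that it can prove non-membership
in the larger class of context-free languages.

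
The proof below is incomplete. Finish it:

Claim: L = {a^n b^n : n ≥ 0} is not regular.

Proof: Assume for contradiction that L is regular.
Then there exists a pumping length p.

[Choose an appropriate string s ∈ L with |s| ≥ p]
s = a^p b^p

This string is in L (has equal a's and b's) and has length 2p ≥ p.
Any decomposition xyz with |xy| ≤ p means y consists only of a's,
so pumping will unbalance the counts.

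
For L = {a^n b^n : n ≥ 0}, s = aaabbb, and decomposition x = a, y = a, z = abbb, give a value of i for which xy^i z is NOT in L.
i = 2

xy²z = a · aa · abbb = aaaabbb; aaaabbb has 4 a's and 3 b's; 4 ≠ 3, so it is not in L.
(Other choices also work, e.g. i = 0, 3; only i = 1 is guaranteed to stay in L since xy¹z = s.)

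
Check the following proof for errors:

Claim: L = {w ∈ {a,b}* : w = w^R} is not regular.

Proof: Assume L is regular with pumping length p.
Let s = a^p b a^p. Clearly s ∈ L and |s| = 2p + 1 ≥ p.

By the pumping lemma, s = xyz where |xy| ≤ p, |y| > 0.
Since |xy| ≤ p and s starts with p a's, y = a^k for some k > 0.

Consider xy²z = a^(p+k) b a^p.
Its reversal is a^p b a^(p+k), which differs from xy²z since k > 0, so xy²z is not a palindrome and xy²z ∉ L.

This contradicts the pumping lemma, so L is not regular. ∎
The proof is correct.

This proof is valid because:
1. s = a^p b a^p is in L and is chosen in terms of p, so |s| ≥ p holds for every p
2. The decomposition analysis is correct: |xy| ≤ p forces y to lie inside the leading a's
3. The contradiction is valid: a^(p+k) b a^p has more a's before the b than after it, so it is not a palindrome
4. The conclusion follows logically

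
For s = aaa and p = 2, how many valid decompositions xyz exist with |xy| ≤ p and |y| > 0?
3

For s = 'aaa' with pumping length p = 2:

Constraints: |xy| ≤ 2, |y| > 0

Valid decompositions (|xy| ≤ p, |y| ≥ 1):
  • x='', y='a', z='aa'
  • x='a', y='a', z='a'
  • x='', y='aa', z='a'

Total count: 3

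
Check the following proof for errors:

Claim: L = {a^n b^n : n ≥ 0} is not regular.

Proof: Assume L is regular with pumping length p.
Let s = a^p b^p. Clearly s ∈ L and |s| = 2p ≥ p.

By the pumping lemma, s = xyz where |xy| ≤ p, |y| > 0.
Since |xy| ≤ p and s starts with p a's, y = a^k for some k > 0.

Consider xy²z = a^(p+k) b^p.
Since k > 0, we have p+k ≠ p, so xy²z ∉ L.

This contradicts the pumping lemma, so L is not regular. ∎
The proof is correct.

This proof is valid because:
1. The string s = a^p b^p is correctly in L
2. The decomposition analysis is correct: y must consist only of a's
3. The contradiction is valid: pumping increases a's but not b's
4. The conclusion follows logically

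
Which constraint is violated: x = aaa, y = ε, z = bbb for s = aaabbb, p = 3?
Violated: |y| > 0

The decomposition x = aaa, y = ε, z = bbb for s = aaabbb with p = 3
violates the constraint: |y| > 0

|y| = 0, but the pumping lemma requires |y| > 0 (y must be non-empty).

Pumping lemma constraints:
1. xyz = s (decomposition is valid)
2. |xy| ≤ p
3. |y| > 0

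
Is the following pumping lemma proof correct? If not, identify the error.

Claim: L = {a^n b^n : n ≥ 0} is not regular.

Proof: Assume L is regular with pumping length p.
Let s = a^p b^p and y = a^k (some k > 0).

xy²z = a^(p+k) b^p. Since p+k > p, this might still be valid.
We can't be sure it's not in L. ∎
The proof is INCORRECT.

Error: The conclusion is wrong.
xy²z = a^(p+k) b^p is definitely NOT in L because the number of a's (p+k) ≠ number of b's (p).
The proof incorrectly doubts what is actually a valid contradiction.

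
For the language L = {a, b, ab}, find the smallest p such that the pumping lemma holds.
p = 3

For a finite language L, the pumping lemma holds vacuously if p > max|s| for s ∈ L.

The longest string in L = {a, b, ab} has length 2.
If p = 3, then no string s ∈ L has |s| ≥ p, so the condition is vacuously true.

The minimum pumping length is p = 3.

Why no smaller p works: for any p ≤ 2, the longest string s ∈ L has |s| = 2 ≥ p, so it would
have to be pumpable; but pumping up (i = 2, 3, ...) produces ever longer strings, which cannot all lie in the
finite language L. So the pumping property fails for every p ≤ 2.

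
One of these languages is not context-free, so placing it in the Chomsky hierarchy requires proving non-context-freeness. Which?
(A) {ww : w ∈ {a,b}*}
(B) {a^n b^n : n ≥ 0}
(A) {ww : w ∈ {a,b}*}

(A) {ww : w ∈ {a,b}*} requires the CFL pumping lemma.

- {a^n b^n : n ≥ 0} is context-free (but not regular)
  • Can be shown non-regular with the regular pumping lemma
  • After pumping, the number of a's and b's become unequal

- {ww : w ∈ {a,b}*} is NOT context-free
  • Requires the CFL pumping lemma to prove
  • Even a PDA cannot compare two arbitrary halves symbol by symbol; CFL pumping on a^p b^p a^p b^p fails

The CFL pumping lemma is "stronger" in that it can prove non-membership
in the larger class of context-free languages.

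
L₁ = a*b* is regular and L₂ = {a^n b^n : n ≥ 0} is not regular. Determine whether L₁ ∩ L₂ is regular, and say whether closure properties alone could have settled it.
No — L₁ ∩ L₂ is not regular.

Every string a^n b^n already lies in a*b*, so L₁ ∩ L₂ = {a^n b^n : n ≥ 0} = L₂ itself, which is the standard non-regular language (pump s = a^p b^p).

Note that the bare facts "L₁ regular, L₂ non-regular" do not settle the question by themselves: the closure of regular languages under ∪, ∩, complement and difference applies only when BOTH operands are regular. With a non-regular operand the result can come out regular or non-regular depending on the specific languages, so one has to work out L₁ ∩ L₂ for this particular pair, as above.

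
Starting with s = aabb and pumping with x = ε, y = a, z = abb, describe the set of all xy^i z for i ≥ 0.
{xy^i z : i ≥ 0} = {a^(i+1) b^2 : i ≥ 0} = {abb, aabb, aaabb, ...}

With x = ε, y = a, z = abb: Starting with aabb and pumping the first 'a' (z = abb keeps the second 'a'), we get strings with i+1 a's followed by 2 b's for i = 0, 1, 2, ...; note bb is not produced because z always contributes one a.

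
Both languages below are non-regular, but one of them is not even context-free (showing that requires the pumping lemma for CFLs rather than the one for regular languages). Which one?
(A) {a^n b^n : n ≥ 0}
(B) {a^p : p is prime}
(B) {a^p : p is prime}

(B) {a^p : p is prime} requires the CFL pumping lemma.

- {a^n b^n : n ≥ 0} is context-free (but not regular)
  • Can be shown non-regular with the regular pumping lemma
  • After pumping, the number of a's and b's become unequal

- {a^p : p is prime} is NOT context-free
  • Requires the CFL pumping lemma to prove
  • The CFL pumping lemma also fails because prime gaps are unbounded

The CFL pumping lemma is "stronger" in that it can prove non-membership
in the larger class of context-free languages.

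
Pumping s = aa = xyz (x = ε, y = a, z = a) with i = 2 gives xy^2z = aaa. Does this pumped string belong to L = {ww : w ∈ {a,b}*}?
No

xy²z = ε · aa · a = aaa.
aaa has odd length 3, so it cannot be written as ww and is not in L.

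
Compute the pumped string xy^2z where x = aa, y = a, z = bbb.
aaaabbb

Given x = 'aa', y = 'a', z = 'bbb' and i = 2:

xy^2z = x + y·y·...·y (2 times) + z
       = 'aa' + 'a'^2 + 'bbb'
       = 'aa' + 'aa' + 'bbb'
       = 'aaaabbb'

The pumped string is 'aaaabbb' with length 7.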